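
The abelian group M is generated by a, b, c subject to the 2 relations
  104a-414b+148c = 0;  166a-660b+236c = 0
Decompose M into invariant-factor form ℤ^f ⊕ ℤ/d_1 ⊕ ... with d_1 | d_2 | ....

Answer: M ≅ ℤ^1 ⊕ ℤ/2 ⊕ ℤ/6

Derivation:
rank_ℚ(R)=2; free=3−2=1
SNF(R) diag = [2, 6] → torsion [2, 6]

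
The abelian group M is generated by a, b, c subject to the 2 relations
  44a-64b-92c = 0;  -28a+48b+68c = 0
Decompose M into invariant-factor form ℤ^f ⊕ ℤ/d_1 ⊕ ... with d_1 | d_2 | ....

Answer: M ≅ ℤ^1 ⊕ ℤ/4 ⊕ ℤ/8

Derivation:
rank_ℚ(R)=2; free=3−2=1
SNF(R) diag = [4, 8] → torsion [4, 8]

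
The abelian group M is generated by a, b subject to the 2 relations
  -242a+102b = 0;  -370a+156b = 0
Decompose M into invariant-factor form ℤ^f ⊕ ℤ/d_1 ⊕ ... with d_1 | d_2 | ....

rank_ℚ(R)=2; free=2−2=0
SNF(R) diag = [2, 6] → torsion [2, 6]

Answer: M ≅ ℤ/2 ⊕ ℤ/6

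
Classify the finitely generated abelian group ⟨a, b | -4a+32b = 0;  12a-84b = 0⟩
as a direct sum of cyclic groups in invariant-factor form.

rank_ℚ(R)=2; free=2−2=0
SNF(R) diag = [4, 12] → torsion [4, 12]

Answer: M ≅ ℤ/4 ⊕ ℤ/12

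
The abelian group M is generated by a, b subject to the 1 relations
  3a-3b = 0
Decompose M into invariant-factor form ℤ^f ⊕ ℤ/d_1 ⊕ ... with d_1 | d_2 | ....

rank_ℚ(R)=1; free=2−1=1
SNF(R) diag = [3] → torsion [3]

Answer: M ≅ ℤ^1 ⊕ ℤ/3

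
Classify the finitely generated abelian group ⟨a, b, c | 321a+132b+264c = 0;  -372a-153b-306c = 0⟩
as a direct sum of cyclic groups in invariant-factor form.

rank_ℚ(R)=2; free=3−2=1
SNF(R) diag = [3, 3] → torsion [3, 3]

Answer: M ≅ ℤ^1 ⊕ ℤ/3 ⊕ ℤ/3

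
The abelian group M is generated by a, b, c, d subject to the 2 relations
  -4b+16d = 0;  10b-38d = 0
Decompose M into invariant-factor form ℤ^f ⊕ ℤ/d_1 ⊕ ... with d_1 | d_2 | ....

Answer: M ≅ ℤ^2 ⊕ ℤ/2 ⊕ ℤ/4

Derivation:
rank_ℚ(R)=2; free=4−2=2
SNF(R) diag = [2, 4] → torsion [2, 4]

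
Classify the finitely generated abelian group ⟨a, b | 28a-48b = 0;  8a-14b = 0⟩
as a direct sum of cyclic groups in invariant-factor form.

rank_ℚ(R)=2; free=2−2=0
SNF(R) diag = [2, 4] → torsion [2, 4]

Answer: M ≅ ℤ/2 ⊕ ℤ/4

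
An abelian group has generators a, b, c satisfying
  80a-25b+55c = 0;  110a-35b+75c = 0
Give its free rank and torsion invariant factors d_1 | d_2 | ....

rank_ℚ(R)=2; free=3−2=1
SNF(R) diag = [5, 10] → torsion [5, 10]

Answer: M ≅ ℤ^1 ⊕ ℤ/5 ⊕ ℤ/10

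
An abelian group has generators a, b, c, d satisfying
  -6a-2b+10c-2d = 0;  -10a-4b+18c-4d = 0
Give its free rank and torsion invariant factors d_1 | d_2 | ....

rank_ℚ(R)=2; free=4−2=2
SNF(R) diag = [2, 2] → torsion [2, 2]

Answer: M ≅ ℤ^2 ⊕ ℤ/2 ⊕ ℤ/2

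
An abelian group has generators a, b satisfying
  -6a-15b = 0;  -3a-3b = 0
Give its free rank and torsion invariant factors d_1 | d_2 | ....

Answer: M ≅ ℤ/3 ⊕ ℤ/9

Derivation:
rank_ℚ(R)=2; free=2−2=0
SNF(R) diag = [3, 9] → torsion [3, 9]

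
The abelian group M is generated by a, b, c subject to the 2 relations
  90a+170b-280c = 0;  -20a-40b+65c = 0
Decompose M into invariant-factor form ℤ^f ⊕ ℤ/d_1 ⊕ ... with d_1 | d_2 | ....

rank_ℚ(R)=2; free=3−2=1
SNF(R) diag = [5, 10] → torsion [5, 10]

Answer: M ≅ ℤ^1 ⊕ ℤ/5 ⊕ ℤ/10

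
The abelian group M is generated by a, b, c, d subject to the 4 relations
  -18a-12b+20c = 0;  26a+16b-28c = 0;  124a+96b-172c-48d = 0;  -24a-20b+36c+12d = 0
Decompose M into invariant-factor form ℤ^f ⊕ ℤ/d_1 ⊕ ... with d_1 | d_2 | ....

rank_ℚ(R)=4; free=4−4=0
SNF(R) diag = [2, 4, 4, 12] → torsion [2, 4, 4, 12]

Answer: M ≅ ℤ/2 ⊕ ℤ/4 ⊕ ℤ/4 ⊕ ℤ/12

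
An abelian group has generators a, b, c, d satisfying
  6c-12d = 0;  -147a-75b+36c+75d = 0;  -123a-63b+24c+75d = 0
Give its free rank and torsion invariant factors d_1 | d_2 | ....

rank_ℚ(R)=3; free=4−3=1
SNF(R) diag = [3, 6, 12] → torsion [3, 6, 12]

Answer: M ≅ ℤ^1 ⊕ ℤ/3 ⊕ ℤ/6 ⊕ ℤ/12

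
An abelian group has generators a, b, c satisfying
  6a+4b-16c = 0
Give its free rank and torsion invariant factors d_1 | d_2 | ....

Answer: M ≅ ℤ^2 ⊕ ℤ/2

Derivation:
rank_ℚ(R)=1; free=3−1=2
SNF(R) diag = [2] → torsion [2]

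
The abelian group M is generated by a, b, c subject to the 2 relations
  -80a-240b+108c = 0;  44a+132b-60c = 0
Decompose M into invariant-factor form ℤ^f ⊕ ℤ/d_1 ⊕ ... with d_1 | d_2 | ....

rank_ℚ(R)=2; free=3−2=1
SNF(R) diag = [4, 12] → torsion [4, 12]

Answer: M ≅ ℤ^1 ⊕ ℤ/4 ⊕ ℤ/12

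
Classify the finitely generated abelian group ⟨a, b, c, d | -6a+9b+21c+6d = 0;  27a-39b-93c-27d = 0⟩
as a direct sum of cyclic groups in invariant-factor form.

rank_ℚ(R)=2; free=4−2=2
SNF(R) diag = [3, 3] → torsion [3, 3]

Answer: M ≅ ℤ^2 ⊕ ℤ/3 ⊕ ℤ/3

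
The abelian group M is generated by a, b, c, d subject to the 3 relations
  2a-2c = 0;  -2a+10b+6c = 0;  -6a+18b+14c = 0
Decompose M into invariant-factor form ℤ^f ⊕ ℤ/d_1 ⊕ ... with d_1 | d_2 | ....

Answer: M ≅ ℤ^1 ⊕ ℤ/2 ⊕ ℤ/2 ⊕ ℤ/4

Derivation:
rank_ℚ(R)=3; free=4−3=1
SNF(R) diag = [2, 2, 4] → torsion [2, 2, 4]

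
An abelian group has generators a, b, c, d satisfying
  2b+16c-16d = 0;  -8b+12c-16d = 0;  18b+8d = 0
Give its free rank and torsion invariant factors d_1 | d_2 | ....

rank_ℚ(R)=3; free=4−3=1
SNF(R) diag = [2, 4, 8] → torsion [2, 4, 8]

Answer: M ≅ ℤ^1 ⊕ ℤ/2 ⊕ ℤ/4 ⊕ ℤ/8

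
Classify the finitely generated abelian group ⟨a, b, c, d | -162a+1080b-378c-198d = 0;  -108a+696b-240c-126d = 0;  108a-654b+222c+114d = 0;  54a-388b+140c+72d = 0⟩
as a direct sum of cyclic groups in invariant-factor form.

rank_ℚ(R)=4; free=4−4=0
SNF(R) diag = [2, 6, 18, 54] → torsion [2, 6, 18, 54]

Answer: M ≅ ℤ/2 ⊕ ℤ/6 ⊕ ℤ/18 ⊕ ℤ/54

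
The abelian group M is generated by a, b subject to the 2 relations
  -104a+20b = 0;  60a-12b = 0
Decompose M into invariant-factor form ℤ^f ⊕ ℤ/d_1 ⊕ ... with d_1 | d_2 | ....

Answer: M ≅ ℤ/4 ⊕ ℤ/12

Derivation:
rank_ℚ(R)=2; free=2−2=0
SNF(R) diag = [4, 12] → torsion [4, 12]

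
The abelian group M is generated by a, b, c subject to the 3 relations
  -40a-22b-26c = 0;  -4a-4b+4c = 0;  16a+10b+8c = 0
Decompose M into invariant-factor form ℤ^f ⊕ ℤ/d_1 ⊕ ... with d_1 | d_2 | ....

rank_ℚ(R)=3; free=3−3=0
SNF(R) diag = [2, 6, 12] → torsion [2, 6, 12]

Answer: M ≅ ℤ/2 ⊕ ℤ/6 ⊕ ℤ/12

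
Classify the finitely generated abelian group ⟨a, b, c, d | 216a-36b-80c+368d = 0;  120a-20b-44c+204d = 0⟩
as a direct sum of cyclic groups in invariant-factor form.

rank_ℚ(R)=2; free=4−2=2
SNF(R) diag = [4, 4] → torsion [4, 4]

Answer: M ≅ ℤ^2 ⊕ ℤ/4 ⊕ ℤ/4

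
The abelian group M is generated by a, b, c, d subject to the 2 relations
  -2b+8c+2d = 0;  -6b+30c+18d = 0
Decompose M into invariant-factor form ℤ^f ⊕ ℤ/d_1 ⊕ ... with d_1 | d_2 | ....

rank_ℚ(R)=2; free=4−2=2
SNF(R) diag = [2, 6] → torsion [2, 6]

Answer: M ≅ ℤ^2 ⊕ ℤ/2 ⊕ ℤ/6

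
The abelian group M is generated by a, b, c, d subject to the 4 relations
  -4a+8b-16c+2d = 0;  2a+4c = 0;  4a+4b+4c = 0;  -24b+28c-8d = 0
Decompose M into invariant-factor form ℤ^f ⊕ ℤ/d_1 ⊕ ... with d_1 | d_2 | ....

Answer: M ≅ ℤ/2 ⊕ ℤ/2 ⊕ ℤ/4 ⊕ ℤ/4

Derivation:
rank_ℚ(R)=4; free=4−4=0
SNF(R) diag = [2, 2, 4, 4] → torsion [2, 2, 4, 4]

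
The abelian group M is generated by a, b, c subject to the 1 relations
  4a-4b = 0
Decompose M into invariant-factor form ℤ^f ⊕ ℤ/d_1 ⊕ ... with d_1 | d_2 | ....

rank_ℚ(R)=1; free=3−1=2
SNF(R) diag = [4] → torsion [4]

Answer: M ≅ ℤ^2 ⊕ ℤ/4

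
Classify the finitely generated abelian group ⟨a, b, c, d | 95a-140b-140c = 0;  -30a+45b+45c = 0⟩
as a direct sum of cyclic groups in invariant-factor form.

Answer: M ≅ ℤ^2 ⊕ ℤ/5 ⊕ ℤ/15

Derivation:
rank_ℚ(R)=2; free=4−2=2
SNF(R) diag = [5, 15] → torsion [5, 15]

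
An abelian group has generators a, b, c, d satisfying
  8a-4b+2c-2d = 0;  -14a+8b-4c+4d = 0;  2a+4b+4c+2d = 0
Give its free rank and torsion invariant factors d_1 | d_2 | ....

Answer: M ≅ ℤ^1 ⊕ ℤ/2 ⊕ ℤ/2 ⊕ ℤ/6

Derivation:
rank_ℚ(R)=3; free=4−3=1
SNF(R) diag = [2, 2, 6] → torsion [2, 2, 6]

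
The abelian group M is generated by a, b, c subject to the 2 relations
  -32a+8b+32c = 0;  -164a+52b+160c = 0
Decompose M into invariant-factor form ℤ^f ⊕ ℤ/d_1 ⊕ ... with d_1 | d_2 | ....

Answer: M ≅ ℤ^1 ⊕ ℤ/4 ⊕ ℤ/8

Derivation:
rank_ℚ(R)=2; free=3−2=1
SNF(R) diag = [4, 8] → torsion [4, 8]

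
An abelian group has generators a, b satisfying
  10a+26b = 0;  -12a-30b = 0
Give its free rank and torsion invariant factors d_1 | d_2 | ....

rank_ℚ(R)=2; free=2−2=0
SNF(R) diag = [2, 6] → torsion [2, 6]

Answer: M ≅ ℤ/2 ⊕ ℤ/6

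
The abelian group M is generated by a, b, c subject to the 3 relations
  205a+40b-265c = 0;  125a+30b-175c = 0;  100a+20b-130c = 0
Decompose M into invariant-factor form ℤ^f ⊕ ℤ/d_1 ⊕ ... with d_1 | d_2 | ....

rank_ℚ(R)=3; free=3−3=0
SNF(R) diag = [5, 10, 10] → torsion [5, 10, 10]

Answer: M ≅ ℤ/5 ⊕ ℤ/10 ⊕ ℤ/10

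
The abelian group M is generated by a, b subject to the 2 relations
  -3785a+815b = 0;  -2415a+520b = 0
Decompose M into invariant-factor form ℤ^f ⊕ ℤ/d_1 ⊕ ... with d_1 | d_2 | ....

Answer: M ≅ ℤ/5 ⊕ ℤ/5

Derivation:
rank_ℚ(R)=2; free=2−2=0
SNF(R) diag = [5, 5] → torsion [5, 5]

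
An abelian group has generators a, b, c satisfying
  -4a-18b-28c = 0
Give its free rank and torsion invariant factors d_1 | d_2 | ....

Answer: M ≅ ℤ^2 ⊕ ℤ/2

Derivation:
rank_ℚ(R)=1; free=3−1=2
SNF(R) diag = [2] → torsion [2]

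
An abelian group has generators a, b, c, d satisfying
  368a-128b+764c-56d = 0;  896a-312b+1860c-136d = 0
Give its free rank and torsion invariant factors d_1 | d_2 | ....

rank_ℚ(R)=2; free=4−2=2
SNF(R) diag = [4, 8] → torsion [4, 8]

Answer: M ≅ ℤ^2 ⊕ ℤ/4 ⊕ ℤ/8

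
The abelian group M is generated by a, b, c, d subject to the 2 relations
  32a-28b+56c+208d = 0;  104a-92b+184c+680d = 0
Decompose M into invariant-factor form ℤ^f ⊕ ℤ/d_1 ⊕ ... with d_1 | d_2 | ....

Answer: M ≅ ℤ^2 ⊕ ℤ/4 ⊕ ℤ/8

Derivation:
rank_ℚ(R)=2; free=4−2=2
SNF(R) diag = [4, 8] → torsion [4, 8]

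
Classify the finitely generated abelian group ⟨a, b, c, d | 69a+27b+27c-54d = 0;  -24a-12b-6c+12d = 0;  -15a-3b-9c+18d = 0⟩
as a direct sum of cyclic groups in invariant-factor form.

rank_ℚ(R)=3; free=4−3=1
SNF(R) diag = [3, 6, 6] → torsion [3, 6, 6]

Answer: M ≅ ℤ^1 ⊕ ℤ/3 ⊕ ℤ/6 ⊕ ℤ/6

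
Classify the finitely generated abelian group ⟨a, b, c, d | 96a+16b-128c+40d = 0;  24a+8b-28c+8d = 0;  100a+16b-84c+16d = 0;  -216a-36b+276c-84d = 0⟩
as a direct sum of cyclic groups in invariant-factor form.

Answer: M ≅ ℤ/4 ⊕ ℤ/4 ⊕ ℤ/12 ⊕ ℤ/24

Derivation:
rank_ℚ(R)=4; free=4−4=0
SNF(R) diag = [4, 4, 12, 24] → torsion [4, 4, 12, 24]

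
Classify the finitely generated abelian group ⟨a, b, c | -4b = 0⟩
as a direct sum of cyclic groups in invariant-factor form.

Answer: M ≅ ℤ^2 ⊕ ℤ/4

Derivation:
rank_ℚ(R)=1; free=3−1=2
SNF(R) diag = [4] → torsion [4]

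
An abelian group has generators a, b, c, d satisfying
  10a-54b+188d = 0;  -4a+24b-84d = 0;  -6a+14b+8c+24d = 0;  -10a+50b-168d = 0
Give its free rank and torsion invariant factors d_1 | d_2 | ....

Answer: M ≅ ℤ/2 ⊕ ℤ/4 ⊕ ℤ/8 ⊕ ℤ/16

Derivation:
rank_ℚ(R)=4; free=4−4=0
SNF(R) diag = [2, 4, 8, 16] → torsion [2, 4, 8, 16]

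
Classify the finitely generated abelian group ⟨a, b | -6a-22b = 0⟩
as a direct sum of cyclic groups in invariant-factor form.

Answer: M ≅ ℤ^1 ⊕ ℤ/2

Derivation:
rank_ℚ(R)=1; free=2−1=1
SNF(R) diag = [2] → torsion [2]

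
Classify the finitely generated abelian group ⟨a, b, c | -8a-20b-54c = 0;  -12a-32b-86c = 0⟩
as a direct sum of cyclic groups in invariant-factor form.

Answer: M ≅ ℤ^1 ⊕ ℤ/2 ⊕ ℤ/4

Derivation:
rank_ℚ(R)=2; free=3−2=1
SNF(R) diag = [2, 4] → torsion [2, 4]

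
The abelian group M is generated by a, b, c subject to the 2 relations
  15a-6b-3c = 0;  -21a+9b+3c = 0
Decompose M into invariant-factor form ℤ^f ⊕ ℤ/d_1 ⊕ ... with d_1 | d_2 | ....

Answer: M ≅ ℤ^1 ⊕ ℤ/3 ⊕ ℤ/3

Derivation:
rank_ℚ(R)=2; free=3−2=1
SNF(R) diag = [3, 3] → torsion [3, 3]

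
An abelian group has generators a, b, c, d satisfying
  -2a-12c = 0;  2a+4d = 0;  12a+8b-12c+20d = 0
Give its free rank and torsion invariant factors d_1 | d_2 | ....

rank_ℚ(R)=3; free=4−3=1
SNF(R) diag = [2, 4, 8] → torsion [2, 4, 8]

Answer: M ≅ ℤ^1 ⊕ ℤ/2 ⊕ ℤ/4 ⊕ ℤ/8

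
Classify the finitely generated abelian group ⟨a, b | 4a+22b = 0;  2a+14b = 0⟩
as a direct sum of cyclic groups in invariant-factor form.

rank_ℚ(R)=2; free=2−2=0
SNF(R) diag = [2, 6] → torsion [2, 6]

Answer: M ≅ ℤ/2 ⊕ ℤ/6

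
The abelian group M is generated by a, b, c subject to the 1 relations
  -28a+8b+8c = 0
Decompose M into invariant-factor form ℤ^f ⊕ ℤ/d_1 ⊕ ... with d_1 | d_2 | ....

Answer: M ≅ ℤ^2 ⊕ ℤ/4

Derivation:
rank_ℚ(R)=1; free=3−1=2
SNF(R) diag = [4] → torsion [4]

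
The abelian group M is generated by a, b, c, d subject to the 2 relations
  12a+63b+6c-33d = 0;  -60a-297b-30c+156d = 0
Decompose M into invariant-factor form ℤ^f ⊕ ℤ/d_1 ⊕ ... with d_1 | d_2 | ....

rank_ℚ(R)=2; free=4−2=2
SNF(R) diag = [3, 9] → torsion [3, 9]

Answer: M ≅ ℤ^2 ⊕ ℤ/3 ⊕ ℤ/9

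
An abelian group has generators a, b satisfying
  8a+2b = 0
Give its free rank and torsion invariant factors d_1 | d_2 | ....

Answer: M ≅ ℤ^1 ⊕ ℤ/2

Derivation:
rank_ℚ(R)=1; free=2−1=1
SNF(R) diag = [2] → torsion [2]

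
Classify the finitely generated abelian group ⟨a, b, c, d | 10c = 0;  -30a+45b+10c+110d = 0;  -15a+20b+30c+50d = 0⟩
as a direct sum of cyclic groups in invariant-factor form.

Answer: M ≅ ℤ^1 ⊕ ℤ/5 ⊕ ℤ/5 ⊕ ℤ/10

Derivation:
rank_ℚ(R)=3; free=4−3=1
SNF(R) diag = [5, 5, 10] → torsion [5, 5, 10]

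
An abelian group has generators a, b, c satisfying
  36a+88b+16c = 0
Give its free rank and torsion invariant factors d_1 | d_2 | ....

rank_ℚ(R)=1; free=3−1=2
SNF(R) diag = [4] → torsion [4]

Answer: M ≅ ℤ^2 ⊕ ℤ/4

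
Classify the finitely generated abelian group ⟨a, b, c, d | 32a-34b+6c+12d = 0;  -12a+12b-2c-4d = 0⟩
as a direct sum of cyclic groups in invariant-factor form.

rank_ℚ(R)=2; free=4−2=2
SNF(R) diag = [2, 2] → torsion [2, 2]

Answer: M ≅ ℤ^2 ⊕ ℤ/2 ⊕ ℤ/2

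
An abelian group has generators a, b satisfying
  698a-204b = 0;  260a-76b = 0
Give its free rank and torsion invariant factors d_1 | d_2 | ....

rank_ℚ(R)=2; free=2−2=0
SNF(R) diag = [2, 4] → torsion [2, 4]

Answer: M ≅ ℤ/2 ⊕ ℤ/4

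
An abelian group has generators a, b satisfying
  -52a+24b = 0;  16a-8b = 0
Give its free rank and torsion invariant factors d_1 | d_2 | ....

rank_ℚ(R)=2; free=2−2=0
SNF(R) diag = [4, 8] → torsion [4, 8]

Answer: M ≅ ℤ/4 ⊕ ℤ/8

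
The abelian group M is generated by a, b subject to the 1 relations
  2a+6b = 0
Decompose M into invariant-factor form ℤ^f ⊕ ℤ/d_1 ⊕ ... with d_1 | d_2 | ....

Answer: M ≅ ℤ^1 ⊕ ℤ/2

Derivation:
rank_ℚ(R)=1; free=2−1=1
SNF(R) diag = [2] → torsion [2]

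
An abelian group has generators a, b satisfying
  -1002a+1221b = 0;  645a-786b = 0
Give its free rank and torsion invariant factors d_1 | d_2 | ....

rank_ℚ(R)=2; free=2−2=0
SNF(R) diag = [3, 9] → torsion [3, 9]

Answer: M ≅ ℤ/3 ⊕ ℤ/9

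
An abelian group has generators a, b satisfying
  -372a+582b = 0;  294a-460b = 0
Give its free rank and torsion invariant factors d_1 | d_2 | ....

Answer: M ≅ ℤ/2 ⊕ ℤ/6

Derivation:
rank_ℚ(R)=2; free=2−2=0
SNF(R) diag = [2, 6] → torsion [2, 6]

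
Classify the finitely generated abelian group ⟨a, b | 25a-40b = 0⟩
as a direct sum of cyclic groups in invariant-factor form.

Answer: M ≅ ℤ^1 ⊕ ℤ/5

Derivation:
rank_ℚ(R)=1; free=2−1=1
SNF(R) diag = [5] → torsion [5]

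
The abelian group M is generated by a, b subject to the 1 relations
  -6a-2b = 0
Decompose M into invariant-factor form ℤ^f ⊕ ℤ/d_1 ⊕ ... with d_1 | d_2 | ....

rank_ℚ(R)=1; free=2−1=1
SNF(R) diag = [2] → torsion [2]

Answer: M ≅ ℤ^1 ⊕ ℤ/2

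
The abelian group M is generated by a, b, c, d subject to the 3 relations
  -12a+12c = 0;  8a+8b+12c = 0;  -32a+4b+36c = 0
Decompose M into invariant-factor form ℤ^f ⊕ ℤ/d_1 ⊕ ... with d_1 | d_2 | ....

rank_ℚ(R)=3; free=4−3=1
SNF(R) diag = [4, 12, 12] → torsion [4, 12, 12]

Answer: M ≅ ℤ^1 ⊕ ℤ/4 ⊕ ℤ/12 ⊕ ℤ/12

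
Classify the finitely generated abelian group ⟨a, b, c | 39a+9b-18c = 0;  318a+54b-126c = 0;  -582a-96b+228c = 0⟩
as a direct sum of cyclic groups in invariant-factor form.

rank_ℚ(R)=3; free=3−3=0
SNF(R) diag = [3, 6, 18] → torsion [3, 6, 18]

Answer: M ≅ ℤ/3 ⊕ ℤ/6 ⊕ ℤ/18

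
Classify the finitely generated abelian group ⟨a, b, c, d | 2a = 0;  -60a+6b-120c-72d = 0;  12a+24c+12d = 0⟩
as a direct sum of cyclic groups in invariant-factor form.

rank_ℚ(R)=3; free=4−3=1
SNF(R) diag = [2, 6, 12] → torsion [2, 6, 12]

Answer: M ≅ ℤ^1 ⊕ ℤ/2 ⊕ ℤ/6 ⊕ ℤ/12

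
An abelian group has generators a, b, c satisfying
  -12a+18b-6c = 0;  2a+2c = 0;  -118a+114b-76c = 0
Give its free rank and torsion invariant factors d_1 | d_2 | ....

Answer: M ≅ ℤ/2 ⊕ ℤ/6 ⊕ ℤ/12

Derivation:
rank_ℚ(R)=3; free=3−3=0
SNF(R) diag = [2, 6, 12] → torsion [2, 6, 12]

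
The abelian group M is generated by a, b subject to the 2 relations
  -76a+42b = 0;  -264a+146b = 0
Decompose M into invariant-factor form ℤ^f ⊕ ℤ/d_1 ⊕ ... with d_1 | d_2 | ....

rank_ℚ(R)=2; free=2−2=0
SNF(R) diag = [2, 4] → torsion [2, 4]

Answer: M ≅ ℤ/2 ⊕ ℤ/4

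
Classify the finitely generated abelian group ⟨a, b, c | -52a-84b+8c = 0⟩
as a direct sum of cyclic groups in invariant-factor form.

Answer: M ≅ ℤ^2 ⊕ ℤ/4

Derivation:
rank_ℚ(R)=1; free=3−1=2
SNF(R) diag = [4] → torsion [4]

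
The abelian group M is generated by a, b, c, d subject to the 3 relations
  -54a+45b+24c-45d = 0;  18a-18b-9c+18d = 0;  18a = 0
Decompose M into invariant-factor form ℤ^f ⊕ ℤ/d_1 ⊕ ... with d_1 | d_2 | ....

Answer: M ≅ ℤ^1 ⊕ ℤ/3 ⊕ ℤ/9 ⊕ ℤ/18

Derivation:
rank_ℚ(R)=3; free=4−3=1
SNF(R) diag = [3, 9, 18] → torsion [3, 9, 18]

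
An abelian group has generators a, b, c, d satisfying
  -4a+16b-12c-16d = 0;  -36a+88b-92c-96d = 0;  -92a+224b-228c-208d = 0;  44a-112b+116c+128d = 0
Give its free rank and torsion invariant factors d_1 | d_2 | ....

Answer: M ≅ ℤ/4 ⊕ ℤ/8 ⊕ ℤ/16 ⊕ ℤ/16

Derivation:
rank_ℚ(R)=4; free=4−4=0
SNF(R) diag = [4, 8, 16, 16] → torsion [4, 8, 16, 16]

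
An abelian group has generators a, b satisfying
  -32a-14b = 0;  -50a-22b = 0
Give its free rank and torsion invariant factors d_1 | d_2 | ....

rank_ℚ(R)=2; free=2−2=0
SNF(R) diag = [2, 2] → torsion [2, 2]

Answer: M ≅ ℤ/2 ⊕ ℤ/2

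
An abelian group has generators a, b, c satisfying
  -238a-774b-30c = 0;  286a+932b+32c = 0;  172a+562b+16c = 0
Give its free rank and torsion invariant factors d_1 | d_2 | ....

rank_ℚ(R)=3; free=3−3=0
SNF(R) diag = [2, 2, 6] → torsion [2, 2, 6]

Answer: M ≅ ℤ/2 ⊕ ℤ/2 ⊕ ℤ/6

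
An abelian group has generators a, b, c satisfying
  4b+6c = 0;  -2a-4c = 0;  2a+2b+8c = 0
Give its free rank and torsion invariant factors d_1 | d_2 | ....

Answer: M ≅ ℤ/2 ⊕ ℤ/2 ⊕ ℤ/2

Derivation:
rank_ℚ(R)=3; free=3−3=0
SNF(R) diag = [2, 2, 2] → torsion [2, 2, 2]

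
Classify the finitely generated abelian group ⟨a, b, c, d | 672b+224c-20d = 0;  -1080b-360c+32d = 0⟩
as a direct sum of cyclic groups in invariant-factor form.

rank_ℚ(R)=2; free=4−2=2
SNF(R) diag = [4, 8] → torsion [4, 8]

Answer: M ≅ ℤ^2 ⊕ ℤ/4 ⊕ ℤ/8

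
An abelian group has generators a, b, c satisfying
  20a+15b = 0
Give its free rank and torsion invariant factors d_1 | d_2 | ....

rank_ℚ(R)=1; free=3−1=2
SNF(R) diag = [5] → torsion [5]

Answer: M ≅ ℤ^2 ⊕ ℤ/5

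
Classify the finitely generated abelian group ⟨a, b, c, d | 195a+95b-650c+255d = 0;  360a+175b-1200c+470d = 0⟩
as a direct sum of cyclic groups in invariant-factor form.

Answer: M ≅ ℤ^2 ⊕ ℤ/5 ⊕ ℤ/5

Derivation:
rank_ℚ(R)=2; free=4−2=2
SNF(R) diag = [5, 5] → torsion [5, 5]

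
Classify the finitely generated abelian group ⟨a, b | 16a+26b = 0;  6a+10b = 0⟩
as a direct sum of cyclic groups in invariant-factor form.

rank_ℚ(R)=2; free=2−2=0
SNF(R) diag = [2, 2] → torsion [2, 2]

Answer: M ≅ ℤ/2 ⊕ ℤ/2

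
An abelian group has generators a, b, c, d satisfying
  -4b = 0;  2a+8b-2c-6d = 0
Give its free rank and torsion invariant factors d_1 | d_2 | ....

Answer: M ≅ ℤ^2 ⊕ ℤ/2 ⊕ ℤ/4

Derivation:
rank_ℚ(R)=2; free=4−2=2
SNF(R) diag = [2, 4] → torsion [2, 4]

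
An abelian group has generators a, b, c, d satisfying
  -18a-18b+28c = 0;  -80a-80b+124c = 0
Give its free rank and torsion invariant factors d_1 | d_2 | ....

Answer: M ≅ ℤ^2 ⊕ ℤ/2 ⊕ ℤ/4

Derivation:
rank_ℚ(R)=2; free=4−2=2
SNF(R) diag = [2, 4] → torsion [2, 4]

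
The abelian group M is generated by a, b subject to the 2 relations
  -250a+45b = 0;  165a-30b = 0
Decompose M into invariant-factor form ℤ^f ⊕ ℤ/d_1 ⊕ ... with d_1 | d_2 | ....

rank_ℚ(R)=2; free=2−2=0
SNF(R) diag = [5, 15] → torsion [5, 15]

Answer: M ≅ ℤ/5 ⊕ ℤ/15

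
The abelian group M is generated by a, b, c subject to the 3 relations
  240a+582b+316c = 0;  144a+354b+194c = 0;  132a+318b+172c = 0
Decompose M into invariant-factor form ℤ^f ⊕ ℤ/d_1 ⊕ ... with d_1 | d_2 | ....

Answer: M ≅ ℤ/2 ⊕ ℤ/6 ⊕ ℤ/12

Derivation:
rank_ℚ(R)=3; free=3−3=0
SNF(R) diag = [2, 6, 12] → torsion [2, 6, 12]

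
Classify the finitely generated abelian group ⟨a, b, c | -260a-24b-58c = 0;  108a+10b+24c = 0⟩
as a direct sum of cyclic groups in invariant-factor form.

rank_ℚ(R)=2; free=3−2=1
SNF(R) diag = [2, 2] → torsion [2, 2]

Answer: M ≅ ℤ^1 ⊕ ℤ/2 ⊕ ℤ/2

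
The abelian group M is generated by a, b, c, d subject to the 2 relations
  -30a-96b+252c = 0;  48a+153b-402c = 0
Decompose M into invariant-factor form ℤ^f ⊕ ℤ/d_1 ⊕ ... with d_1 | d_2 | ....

Answer: M ≅ ℤ^2 ⊕ ℤ/3 ⊕ ℤ/6

Derivation:
rank_ℚ(R)=2; free=4−2=2
SNF(R) diag = [3, 6] → torsion [3, 6]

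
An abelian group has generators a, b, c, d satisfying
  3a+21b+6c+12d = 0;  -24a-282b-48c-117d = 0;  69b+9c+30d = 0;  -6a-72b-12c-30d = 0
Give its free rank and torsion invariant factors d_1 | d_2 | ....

rank_ℚ(R)=4; free=4−4=0
SNF(R) diag = [3, 3, 9, 18] → torsion [3, 3, 9, 18]

Answer: M ≅ ℤ/3 ⊕ ℤ/3 ⊕ ℤ/9 ⊕ ℤ/18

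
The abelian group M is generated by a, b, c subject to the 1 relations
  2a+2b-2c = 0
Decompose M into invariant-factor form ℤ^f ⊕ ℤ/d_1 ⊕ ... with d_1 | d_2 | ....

rank_ℚ(R)=1; free=3−1=2
SNF(R) diag = [2] → torsion [2]

Answer: M ≅ ℤ^2 ⊕ ℤ/2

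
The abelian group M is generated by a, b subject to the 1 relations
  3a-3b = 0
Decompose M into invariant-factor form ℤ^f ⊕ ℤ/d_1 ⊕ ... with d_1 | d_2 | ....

Answer: M ≅ ℤ^1 ⊕ ℤ/3

Derivation:
rank_ℚ(R)=1; free=2−1=1
SNF(R) diag = [3] → torsion [3]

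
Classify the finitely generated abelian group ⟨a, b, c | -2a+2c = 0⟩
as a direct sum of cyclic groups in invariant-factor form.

Answer: M ≅ ℤ^2 ⊕ ℤ/2

Derivation:
rank_ℚ(R)=1; free=3−1=2
SNF(R) diag = [2] → torsion [2]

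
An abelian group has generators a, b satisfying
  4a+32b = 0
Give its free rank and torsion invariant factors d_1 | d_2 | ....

rank_ℚ(R)=1; free=2−1=1
SNF(R) diag = [4] → torsion [4]

Answer: M ≅ ℤ^1 ⊕ ℤ/4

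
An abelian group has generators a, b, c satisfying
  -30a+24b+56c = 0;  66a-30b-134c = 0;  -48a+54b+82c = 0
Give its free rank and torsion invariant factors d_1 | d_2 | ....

Answer: M ≅ ℤ/2 ⊕ ℤ/6 ⊕ ℤ/12

Derivation:
rank_ℚ(R)=3; free=3−3=0
SNF(R) diag = [2, 6, 12] → torsion [2, 6, 12]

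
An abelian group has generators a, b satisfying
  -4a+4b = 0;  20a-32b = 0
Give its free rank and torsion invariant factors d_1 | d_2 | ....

rank_ℚ(R)=2; free=2−2=0
SNF(R) diag = [4, 12] → torsion [4, 12]

Answer: M ≅ ℤ/4 ⊕ ℤ/12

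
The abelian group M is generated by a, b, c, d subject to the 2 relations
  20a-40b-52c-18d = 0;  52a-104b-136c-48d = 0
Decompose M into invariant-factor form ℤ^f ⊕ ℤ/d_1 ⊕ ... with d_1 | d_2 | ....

rank_ℚ(R)=2; free=4−2=2
SNF(R) diag = [2, 4] → torsion [2, 4]

Answer: M ≅ ℤ^2 ⊕ ℤ/2 ⊕ ℤ/4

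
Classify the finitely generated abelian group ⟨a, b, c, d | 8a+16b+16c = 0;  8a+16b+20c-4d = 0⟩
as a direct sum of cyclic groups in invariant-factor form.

rank_ℚ(R)=2; free=4−2=2
SNF(R) diag = [4, 8] → torsion [4, 8]

Answer: M ≅ ℤ^2 ⊕ ℤ/4 ⊕ ℤ/8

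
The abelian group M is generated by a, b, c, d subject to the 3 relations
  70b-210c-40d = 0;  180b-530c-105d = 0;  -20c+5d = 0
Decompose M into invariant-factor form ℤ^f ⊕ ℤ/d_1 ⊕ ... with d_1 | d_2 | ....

rank_ℚ(R)=3; free=4−3=1
SNF(R) diag = [5, 10, 10] → torsion [5, 10, 10]

Answer: M ≅ ℤ^1 ⊕ ℤ/5 ⊕ ℤ/10 ⊕ ℤ/10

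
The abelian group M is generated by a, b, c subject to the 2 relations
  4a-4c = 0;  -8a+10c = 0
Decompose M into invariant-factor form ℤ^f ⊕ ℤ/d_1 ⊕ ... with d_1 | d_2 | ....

Answer: M ≅ ℤ^1 ⊕ ℤ/2 ⊕ ℤ/4

Derivation:
rank_ℚ(R)=2; free=3−2=1
SNF(R) diag = [2, 4] → torsion [2, 4]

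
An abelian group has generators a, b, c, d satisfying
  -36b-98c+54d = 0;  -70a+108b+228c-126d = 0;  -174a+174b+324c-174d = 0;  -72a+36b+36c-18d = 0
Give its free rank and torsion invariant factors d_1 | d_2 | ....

Answer: M ≅ ℤ/2 ⊕ ℤ/2 ⊕ ℤ/6 ⊕ ℤ/18

Derivation:
rank_ℚ(R)=4; free=4−4=0
SNF(R) diag = [2, 2, 6, 18] → torsion [2, 2, 6, 18]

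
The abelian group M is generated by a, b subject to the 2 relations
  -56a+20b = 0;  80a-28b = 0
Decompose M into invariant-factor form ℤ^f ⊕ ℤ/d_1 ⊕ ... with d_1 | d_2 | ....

Answer: M ≅ ℤ/4 ⊕ ℤ/8

Derivation:
rank_ℚ(R)=2; free=2−2=0
SNF(R) diag = [4, 8] → torsion [4, 8]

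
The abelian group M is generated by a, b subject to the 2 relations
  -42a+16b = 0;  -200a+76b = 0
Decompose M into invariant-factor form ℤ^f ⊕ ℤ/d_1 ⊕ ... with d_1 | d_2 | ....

rank_ℚ(R)=2; free=2−2=0
SNF(R) diag = [2, 4] → torsion [2, 4]

Answer: M ≅ ℤ/2 ⊕ ℤ/4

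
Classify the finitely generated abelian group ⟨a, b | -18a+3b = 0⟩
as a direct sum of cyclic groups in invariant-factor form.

rank_ℚ(R)=1; free=2−1=1
SNF(R) diag = [3] → torsion [3]

Answer: M ≅ ℤ^1 ⊕ ℤ/3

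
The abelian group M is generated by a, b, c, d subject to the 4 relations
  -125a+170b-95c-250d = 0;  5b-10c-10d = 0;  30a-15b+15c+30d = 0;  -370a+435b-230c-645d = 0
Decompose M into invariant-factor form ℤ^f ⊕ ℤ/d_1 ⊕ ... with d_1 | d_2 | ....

rank_ℚ(R)=4; free=4−4=0
SNF(R) diag = [5, 5, 15, 45] → torsion [5, 5, 15, 45]

Answer: M ≅ ℤ/5 ⊕ ℤ/5 ⊕ ℤ/15 ⊕ ℤ/45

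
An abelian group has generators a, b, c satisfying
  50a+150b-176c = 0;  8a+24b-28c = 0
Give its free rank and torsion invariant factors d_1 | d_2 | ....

Answer: M ≅ ℤ^1 ⊕ ℤ/2 ⊕ ℤ/4

Derivation:
rank_ℚ(R)=2; free=3−2=1
SNF(R) diag = [2, 4] → torsion [2, 4]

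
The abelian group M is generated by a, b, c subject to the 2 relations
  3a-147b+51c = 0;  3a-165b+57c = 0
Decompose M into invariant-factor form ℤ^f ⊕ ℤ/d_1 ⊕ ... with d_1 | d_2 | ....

rank_ℚ(R)=2; free=3−2=1
SNF(R) diag = [3, 6] → torsion [3, 6]

Answer: M ≅ ℤ^1 ⊕ ℤ/3 ⊕ ℤ/6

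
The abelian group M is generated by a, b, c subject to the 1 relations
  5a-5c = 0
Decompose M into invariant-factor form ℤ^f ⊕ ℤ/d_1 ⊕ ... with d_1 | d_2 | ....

Answer: M ≅ ℤ^2 ⊕ ℤ/5

Derivation:
rank_ℚ(R)=1; free=3−1=2
SNF(R) diag = [5] → torsion [5]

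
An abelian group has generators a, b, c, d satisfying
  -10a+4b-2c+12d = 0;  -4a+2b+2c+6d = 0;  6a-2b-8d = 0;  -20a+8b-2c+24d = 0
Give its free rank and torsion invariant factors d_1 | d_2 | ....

rank_ℚ(R)=4; free=4−4=0
SNF(R) diag = [2, 2, 2, 2] → torsion [2, 2, 2, 2]

Answer: M ≅ ℤ/2 ⊕ ℤ/2 ⊕ ℤ/2 ⊕ ℤ/2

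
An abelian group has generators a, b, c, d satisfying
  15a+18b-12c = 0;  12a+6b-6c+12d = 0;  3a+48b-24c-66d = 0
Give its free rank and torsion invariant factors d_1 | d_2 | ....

rank_ℚ(R)=3; free=4−3=1
SNF(R) diag = [3, 6, 18] → torsion [3, 6, 18]

Answer: M ≅ ℤ^1 ⊕ ℤ/3 ⊕ ℤ/6 ⊕ ℤ/18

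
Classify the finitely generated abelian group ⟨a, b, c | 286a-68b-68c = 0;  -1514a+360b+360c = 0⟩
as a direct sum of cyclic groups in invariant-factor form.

Answer: M ≅ ℤ^1 ⊕ ℤ/2 ⊕ ℤ/4

Derivation:
rank_ℚ(R)=2; free=3−2=1
SNF(R) diag = [2, 4] → torsion [2, 4]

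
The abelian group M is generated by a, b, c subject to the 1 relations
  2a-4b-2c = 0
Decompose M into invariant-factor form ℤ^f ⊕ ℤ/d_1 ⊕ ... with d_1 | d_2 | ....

rank_ℚ(R)=1; free=3−1=2
SNF(R) diag = [2] → torsion [2]

Answer: M ≅ ℤ^2 ⊕ ℤ/2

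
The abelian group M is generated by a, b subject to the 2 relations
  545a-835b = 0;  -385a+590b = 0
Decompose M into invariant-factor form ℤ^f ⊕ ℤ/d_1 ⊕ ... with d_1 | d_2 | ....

Answer: M ≅ ℤ/5 ⊕ ℤ/15

Derivation:
rank_ℚ(R)=2; free=2−2=0
SNF(R) diag = [5, 15] → torsion [5, 15]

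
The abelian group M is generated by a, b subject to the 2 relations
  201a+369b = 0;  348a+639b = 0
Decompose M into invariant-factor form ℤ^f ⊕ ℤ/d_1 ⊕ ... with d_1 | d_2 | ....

rank_ℚ(R)=2; free=2−2=0
SNF(R) diag = [3, 9] → torsion [3, 9]

Answer: M ≅ ℤ/3 ⊕ ℤ/9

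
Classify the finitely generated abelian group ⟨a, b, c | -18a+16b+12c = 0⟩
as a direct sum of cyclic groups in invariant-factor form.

rank_ℚ(R)=1; free=3−1=2
SNF(R) diag = [2] → torsion [2]

Answer: M ≅ ℤ^2 ⊕ ℤ/2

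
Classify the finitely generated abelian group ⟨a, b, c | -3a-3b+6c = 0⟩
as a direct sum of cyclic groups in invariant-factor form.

rank_ℚ(R)=1; free=3−1=2
SNF(R) diag = [3] → torsion [3]

Answer: M ≅ ℤ^2 ⊕ ℤ/3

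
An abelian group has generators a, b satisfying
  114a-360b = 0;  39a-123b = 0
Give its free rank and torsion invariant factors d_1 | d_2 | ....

rank_ℚ(R)=2; free=2−2=0
SNF(R) diag = [3, 6] → torsion [3, 6]

Answer: M ≅ ℤ/3 ⊕ ℤ/6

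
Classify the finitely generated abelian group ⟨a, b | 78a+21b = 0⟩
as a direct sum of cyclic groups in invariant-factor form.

Answer: M ≅ ℤ^1 ⊕ ℤ/3

Derivation:
rank_ℚ(R)=1; free=2−1=1
SNF(R) diag = [3] → torsion [3]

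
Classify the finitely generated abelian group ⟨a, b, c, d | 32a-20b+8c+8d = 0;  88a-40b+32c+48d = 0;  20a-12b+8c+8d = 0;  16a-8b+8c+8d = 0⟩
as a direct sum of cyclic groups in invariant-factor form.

rank_ℚ(R)=4; free=4−4=0
SNF(R) diag = [4, 4, 8, 16] → torsion [4, 4, 8, 16]

Answer: M ≅ ℤ/4 ⊕ ℤ/4 ⊕ ℤ/8 ⊕ ℤ/16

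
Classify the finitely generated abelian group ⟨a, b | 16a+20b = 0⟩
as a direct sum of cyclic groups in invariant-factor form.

Answer: M ≅ ℤ^1 ⊕ ℤ/4

Derivation:
rank_ℚ(R)=1; free=2−1=1
SNF(R) diag = [4] → torsion [4]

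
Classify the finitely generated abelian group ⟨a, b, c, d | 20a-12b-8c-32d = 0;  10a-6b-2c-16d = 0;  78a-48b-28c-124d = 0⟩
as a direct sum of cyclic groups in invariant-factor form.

Answer: M ≅ ℤ^1 ⊕ ℤ/2 ⊕ ℤ/2 ⊕ ℤ/4

Derivation:
rank_ℚ(R)=3; free=4−3=1
SNF(R) diag = [2, 2, 4] → torsion [2, 2, 4]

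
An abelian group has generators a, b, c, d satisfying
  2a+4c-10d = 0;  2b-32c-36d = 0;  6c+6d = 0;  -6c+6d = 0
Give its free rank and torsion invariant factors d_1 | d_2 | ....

Answer: M ≅ ℤ/2 ⊕ ℤ/2 ⊕ ℤ/6 ⊕ ℤ/12

Derivation:
rank_ℚ(R)=4; free=4−4=0
SNF(R) diag = [2, 2, 6, 12] → torsion [2, 2, 6, 12]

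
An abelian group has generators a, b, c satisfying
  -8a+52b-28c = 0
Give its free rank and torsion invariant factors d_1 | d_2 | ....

rank_ℚ(R)=1; free=3−1=2
SNF(R) diag = [4] → torsion [4]

Answer: M ≅ ℤ^2 ⊕ ℤ/4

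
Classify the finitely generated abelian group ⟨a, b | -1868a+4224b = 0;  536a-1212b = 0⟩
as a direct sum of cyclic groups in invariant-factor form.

rank_ℚ(R)=2; free=2−2=0
SNF(R) diag = [4, 12] → torsion [4, 12]

Answer: M ≅ ℤ/4 ⊕ ℤ/12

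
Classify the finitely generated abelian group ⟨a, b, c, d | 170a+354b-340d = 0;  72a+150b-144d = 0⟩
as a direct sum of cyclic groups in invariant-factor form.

rank_ℚ(R)=2; free=4−2=2
SNF(R) diag = [2, 6] → torsion [2, 6]

Answer: M ≅ ℤ^2 ⊕ ℤ/2 ⊕ ℤ/6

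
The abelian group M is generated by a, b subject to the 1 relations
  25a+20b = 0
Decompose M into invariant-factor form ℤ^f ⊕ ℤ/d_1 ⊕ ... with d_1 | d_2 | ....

Answer: M ≅ ℤ^1 ⊕ ℤ/5

Derivation:
rank_ℚ(R)=1; free=2−1=1
SNF(R) diag = [5] → torsion [5]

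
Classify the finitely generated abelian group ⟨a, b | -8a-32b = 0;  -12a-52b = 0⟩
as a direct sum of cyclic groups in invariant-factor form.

rank_ℚ(R)=2; free=2−2=0
SNF(R) diag = [4, 8] → torsion [4, 8]

Answer: M ≅ ℤ/4 ⊕ ℤ/8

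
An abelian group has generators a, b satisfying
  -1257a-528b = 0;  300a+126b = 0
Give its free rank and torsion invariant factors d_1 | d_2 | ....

Answer: M ≅ ℤ/3 ⊕ ℤ/6

Derivation:
rank_ℚ(R)=2; free=2−2=0
SNF(R) diag = [3, 6] → torsion [3, 6]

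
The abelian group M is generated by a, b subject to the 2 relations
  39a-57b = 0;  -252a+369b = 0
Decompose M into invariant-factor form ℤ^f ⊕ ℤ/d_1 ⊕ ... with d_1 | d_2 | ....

rank_ℚ(R)=2; free=2−2=0
SNF(R) diag = [3, 9] → torsion [3, 9]

Answer: M ≅ ℤ/3 ⊕ ℤ/9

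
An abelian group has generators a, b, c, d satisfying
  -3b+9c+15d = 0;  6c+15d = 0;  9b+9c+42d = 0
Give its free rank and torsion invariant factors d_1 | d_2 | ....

Answer: M ≅ ℤ^1 ⊕ ℤ/3 ⊕ ℤ/3 ⊕ ℤ/6

Derivation:
rank_ℚ(R)=3; free=4−3=1
SNF(R) diag = [3, 3, 6] → torsion [3, 3, 6]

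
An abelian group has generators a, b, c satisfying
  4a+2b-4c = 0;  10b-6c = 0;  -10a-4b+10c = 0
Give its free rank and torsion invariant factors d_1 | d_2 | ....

Answer: M ≅ ℤ/2 ⊕ ℤ/2 ⊕ ℤ/6

Derivation:
rank_ℚ(R)=3; free=3−3=0
SNF(R) diag = [2, 2, 6] → torsion [2, 2, 6]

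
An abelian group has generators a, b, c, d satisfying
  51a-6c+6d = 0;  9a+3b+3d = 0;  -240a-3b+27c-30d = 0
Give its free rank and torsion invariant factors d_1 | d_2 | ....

rank_ℚ(R)=3; free=4−3=1
SNF(R) diag = [3, 3, 3] → torsion [3, 3, 3]

Answer: M ≅ ℤ^1 ⊕ ℤ/3 ⊕ ℤ/3 ⊕ ℤ/3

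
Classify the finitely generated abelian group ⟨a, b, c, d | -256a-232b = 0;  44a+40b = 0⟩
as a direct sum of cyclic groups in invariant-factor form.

Answer: M ≅ ℤ^2 ⊕ ℤ/4 ⊕ ℤ/8

Derivation:
rank_ℚ(R)=2; free=4−2=2
SNF(R) diag = [4, 8] → torsion [4, 8]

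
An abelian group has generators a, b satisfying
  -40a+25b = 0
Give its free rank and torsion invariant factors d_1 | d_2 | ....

Answer: M ≅ ℤ^1 ⊕ ℤ/5

Derivation:
rank_ℚ(R)=1; free=2−1=1
SNF(R) diag = [5] → torsion [5]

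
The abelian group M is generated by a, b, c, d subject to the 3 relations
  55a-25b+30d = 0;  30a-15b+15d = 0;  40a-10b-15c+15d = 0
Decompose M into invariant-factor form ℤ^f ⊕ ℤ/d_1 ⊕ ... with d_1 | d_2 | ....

Answer: M ≅ ℤ^1 ⊕ ℤ/5 ⊕ ℤ/15 ⊕ ℤ/15

Derivation:
rank_ℚ(R)=3; free=4−3=1
SNF(R) diag = [5, 15, 15] → torsion [5, 15, 15]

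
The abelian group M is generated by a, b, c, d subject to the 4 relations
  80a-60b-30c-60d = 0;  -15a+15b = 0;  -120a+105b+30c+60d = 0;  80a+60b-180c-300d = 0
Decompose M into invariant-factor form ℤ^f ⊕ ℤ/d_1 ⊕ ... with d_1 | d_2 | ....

Answer: M ≅ ℤ/5 ⊕ ℤ/15 ⊕ ℤ/30 ⊕ ℤ/60

Derivation:
rank_ℚ(R)=4; free=4−4=0
SNF(R) diag = [5, 15, 30, 60] → torsion [5, 15, 30, 60]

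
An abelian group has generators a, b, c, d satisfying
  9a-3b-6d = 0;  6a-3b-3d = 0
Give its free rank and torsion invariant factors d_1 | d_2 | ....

rank_ℚ(R)=2; free=4−2=2
SNF(R) diag = [3, 3] → torsion [3, 3]

Answer: M ≅ ℤ^2 ⊕ ℤ/3 ⊕ ℤ/3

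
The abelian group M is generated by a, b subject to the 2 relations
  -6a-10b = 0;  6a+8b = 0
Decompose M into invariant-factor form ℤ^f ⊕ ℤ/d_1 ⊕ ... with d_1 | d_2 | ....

Answer: M ≅ ℤ/2 ⊕ ℤ/6

Derivation:
rank_ℚ(R)=2; free=2−2=0
SNF(R) diag = [2, 6] → torsion [2, 6]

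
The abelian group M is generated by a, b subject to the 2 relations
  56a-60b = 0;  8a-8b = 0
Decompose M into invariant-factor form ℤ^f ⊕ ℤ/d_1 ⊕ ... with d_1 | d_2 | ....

Answer: M ≅ ℤ/4 ⊕ ℤ/8

Derivation:
rank_ℚ(R)=2; free=2−2=0
SNF(R) diag = [4, 8] → torsion [4, 8]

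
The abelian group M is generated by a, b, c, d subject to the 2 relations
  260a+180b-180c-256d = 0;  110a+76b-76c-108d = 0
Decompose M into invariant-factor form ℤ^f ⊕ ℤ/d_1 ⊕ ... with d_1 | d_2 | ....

Answer: M ≅ ℤ^2 ⊕ ℤ/2 ⊕ ℤ/4

Derivation:
rank_ℚ(R)=2; free=4−2=2
SNF(R) diag = [2, 4] → torsion [2, 4]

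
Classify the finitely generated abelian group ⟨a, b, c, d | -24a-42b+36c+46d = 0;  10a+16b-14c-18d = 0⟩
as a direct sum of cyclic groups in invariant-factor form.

Answer: M ≅ ℤ^2 ⊕ ℤ/2 ⊕ ℤ/2

Derivation:
rank_ℚ(R)=2; free=4−2=2
SNF(R) diag = [2, 2] → torsion [2, 2]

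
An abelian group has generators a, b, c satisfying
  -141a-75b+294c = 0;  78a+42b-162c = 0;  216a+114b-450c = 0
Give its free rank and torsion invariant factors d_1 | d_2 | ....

Answer: M ≅ ℤ/3 ⊕ ℤ/6 ⊕ ℤ/6

Derivation:
rank_ℚ(R)=3; free=3−3=0
SNF(R) diag = [3, 6, 6] → torsion [3, 6, 6]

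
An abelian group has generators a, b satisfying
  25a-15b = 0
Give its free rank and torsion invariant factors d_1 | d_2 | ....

rank_ℚ(R)=1; free=2−1=1
SNF(R) diag = [5] → torsion [5]

Answer: M ≅ ℤ^1 ⊕ ℤ/5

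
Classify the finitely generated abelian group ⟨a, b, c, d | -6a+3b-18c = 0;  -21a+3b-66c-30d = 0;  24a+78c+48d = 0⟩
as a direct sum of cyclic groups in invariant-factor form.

Answer: M ≅ ℤ^1 ⊕ ℤ/3 ⊕ ℤ/3 ⊕ ℤ/6

Derivation:
rank_ℚ(R)=3; free=4−3=1
SNF(R) diag = [3, 3, 6] → torsion [3, 3, 6]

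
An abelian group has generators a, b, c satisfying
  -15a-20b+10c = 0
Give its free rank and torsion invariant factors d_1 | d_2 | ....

rank_ℚ(R)=1; free=3−1=2
SNF(R) diag = [5] → torsion [5]

Answer: M ≅ ℤ^2 ⊕ ℤ/5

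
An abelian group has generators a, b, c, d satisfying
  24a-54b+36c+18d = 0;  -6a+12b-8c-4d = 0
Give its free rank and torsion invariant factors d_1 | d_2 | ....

Answer: M ≅ ℤ^2 ⊕ ℤ/2 ⊕ ℤ/6

Derivation:
rank_ℚ(R)=2; free=4−2=2
SNF(R) diag = [2, 6] → torsion [2, 6]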